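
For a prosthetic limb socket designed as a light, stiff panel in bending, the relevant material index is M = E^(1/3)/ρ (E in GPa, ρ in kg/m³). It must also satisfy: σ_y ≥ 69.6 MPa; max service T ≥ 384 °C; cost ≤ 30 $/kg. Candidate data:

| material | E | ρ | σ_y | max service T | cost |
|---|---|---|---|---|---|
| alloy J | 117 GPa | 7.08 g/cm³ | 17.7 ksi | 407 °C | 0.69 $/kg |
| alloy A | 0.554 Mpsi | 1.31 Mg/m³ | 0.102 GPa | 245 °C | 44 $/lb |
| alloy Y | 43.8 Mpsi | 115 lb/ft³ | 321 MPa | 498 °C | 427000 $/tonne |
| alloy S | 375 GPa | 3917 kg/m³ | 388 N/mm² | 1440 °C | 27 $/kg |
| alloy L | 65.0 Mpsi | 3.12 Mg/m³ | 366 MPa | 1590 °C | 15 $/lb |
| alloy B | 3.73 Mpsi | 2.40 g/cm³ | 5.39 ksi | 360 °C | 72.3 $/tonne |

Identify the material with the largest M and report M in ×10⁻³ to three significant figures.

alloy S, M = 1.84×10⁻³

Screen on constraints: σ_y ≥ 69.6 MPa; max service T ≥ 384 °C; cost ≤ 30 $/kg. Survivors: alloy J, alloy S.
Putting every candidate on a common basis:
  alloy J: E = 117.0 GPa, ρ = 7080 kg/m³
  alloy S: E = 375.0 GPa, ρ = 3917 kg/m³
  alloy S: M = 1.84×10⁻³
  alloy J: M = 0.691×10⁻³
The maximum is for alloy S.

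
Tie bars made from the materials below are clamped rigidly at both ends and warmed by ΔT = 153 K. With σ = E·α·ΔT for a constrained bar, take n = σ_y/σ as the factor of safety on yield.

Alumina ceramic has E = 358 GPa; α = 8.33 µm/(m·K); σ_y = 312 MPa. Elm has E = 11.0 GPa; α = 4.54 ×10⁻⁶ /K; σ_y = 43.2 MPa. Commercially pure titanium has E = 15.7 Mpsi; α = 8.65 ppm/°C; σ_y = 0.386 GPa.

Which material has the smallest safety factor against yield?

alumina ceramic

In consistent units (E in GPa, α in ×10⁻⁶/K, σ_y in MPa):
  alumina ceramic: E = 358.0, α = 8.33, σ_y = 312.0 → σ = 456 MPa, n = 0.684
  elm: E = 11.00, α = 4.54, σ_y = 43.20 → σ = 7.64 MPa, n = 5.65
  commercially pure titanium: E = 108.2, α = 8.65, σ_y = 386.0 → σ = 143 MPa, n = 2.69
The minimum is alumina ceramic at n = 0.684.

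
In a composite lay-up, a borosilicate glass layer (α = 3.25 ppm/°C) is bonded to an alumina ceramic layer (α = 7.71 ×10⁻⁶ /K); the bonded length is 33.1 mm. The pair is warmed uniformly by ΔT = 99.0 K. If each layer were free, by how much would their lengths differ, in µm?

Δα = |3.25 − 7.71|×10⁻⁶/K = 4.46×10⁻⁶/K.
ΔL_mismatch = Δα·L·ΔT = 4.46×10⁻⁶ × 33.1 mm × 99.0 K = 14.6 µm.

14.6 µm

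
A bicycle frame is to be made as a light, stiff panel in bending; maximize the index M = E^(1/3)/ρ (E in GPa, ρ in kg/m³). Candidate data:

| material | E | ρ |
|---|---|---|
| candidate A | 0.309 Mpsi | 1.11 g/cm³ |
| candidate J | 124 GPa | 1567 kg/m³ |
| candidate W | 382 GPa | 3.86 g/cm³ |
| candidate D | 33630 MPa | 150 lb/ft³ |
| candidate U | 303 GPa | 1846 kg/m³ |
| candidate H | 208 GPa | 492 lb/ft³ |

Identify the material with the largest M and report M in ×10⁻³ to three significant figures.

candidate U, M = 3.64×10⁻³

Normalizing units and computing the index:
  candidate A: E = 2.130 GPa, ρ = 1110 kg/m³
  candidate J: E = 124.0 GPa, ρ = 1567 kg/m³
  candidate W: E = 382.0 GPa, ρ = 3860 kg/m³
  candidate D: E = 33.63 GPa, ρ = 2403 kg/m³
  candidate U: E = 303.0 GPa, ρ = 1846 kg/m³
  candidate H: E = 208.0 GPa, ρ = 7881 kg/m³
  candidate U: M = 3.64×10⁻³
  candidate J: M = 3.18×10⁻³
  candidate W: M = 1.88×10⁻³
  candidate D: M = 1.34×10⁻³
  candidate A: M = 1.16×10⁻³
  candidate H: M = 0.752×10⁻³
Candidate U has the largest M.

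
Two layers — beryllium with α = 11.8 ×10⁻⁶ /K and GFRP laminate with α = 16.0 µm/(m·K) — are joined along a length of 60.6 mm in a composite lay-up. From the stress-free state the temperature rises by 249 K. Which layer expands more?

GFRP laminate

α(beryllium) = 11.8×10⁻⁶/K vs α(GFRP laminate) = 16.0×10⁻⁶/K.
Higher α expands more for the same ΔT: GFRP laminate.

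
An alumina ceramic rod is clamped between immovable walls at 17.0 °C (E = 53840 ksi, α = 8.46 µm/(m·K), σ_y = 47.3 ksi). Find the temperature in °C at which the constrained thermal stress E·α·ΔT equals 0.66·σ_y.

85.5 °C

E = 53840 ksi = 371.2 GPa.
σ_y = 47.3 ksi = 326.1 MPa.
E·α·ΔT = 215.2 MPa ⇒ ΔT = 215.2 / (371.2×10³ × 8.46×10⁻⁶) = 68.54 K.
T = 17.0 + 68.54 = 85.54 °C.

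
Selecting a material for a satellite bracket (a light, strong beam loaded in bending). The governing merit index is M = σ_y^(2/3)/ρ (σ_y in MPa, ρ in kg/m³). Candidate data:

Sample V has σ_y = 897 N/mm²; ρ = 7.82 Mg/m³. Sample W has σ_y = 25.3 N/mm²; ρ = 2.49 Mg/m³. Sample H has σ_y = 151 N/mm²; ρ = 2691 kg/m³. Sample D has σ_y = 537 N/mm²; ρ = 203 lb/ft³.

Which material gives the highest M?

sample D

Putting every candidate on a common basis:
  sample V: σ_y = 897.0 MPa, ρ = 7820 kg/m³
  sample W: σ_y = 25.30 MPa, ρ = 2490 kg/m³
  sample H: σ_y = 151.0 MPa, ρ = 2691 kg/m³
  sample D: σ_y = 537.0 MPa, ρ = 3252 kg/m³
  sample D: M = 20.3×10⁻³
  sample V: M = 11.9×10⁻³
  sample H: M = 10.5×10⁻³
  sample W: M = 3.46×10⁻³
Highest index: sample D.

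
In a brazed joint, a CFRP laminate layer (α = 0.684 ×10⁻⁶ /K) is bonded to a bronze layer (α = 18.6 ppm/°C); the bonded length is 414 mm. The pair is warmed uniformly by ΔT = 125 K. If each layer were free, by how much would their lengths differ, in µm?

927 µm

Δα = |0.684 − 18.6|×10⁻⁶/K = 17.9×10⁻⁶/K.
ΔL_mismatch = Δα·L·ΔT = 17.9×10⁻⁶ × 414.0 mm × 125.0 K = 927 µm.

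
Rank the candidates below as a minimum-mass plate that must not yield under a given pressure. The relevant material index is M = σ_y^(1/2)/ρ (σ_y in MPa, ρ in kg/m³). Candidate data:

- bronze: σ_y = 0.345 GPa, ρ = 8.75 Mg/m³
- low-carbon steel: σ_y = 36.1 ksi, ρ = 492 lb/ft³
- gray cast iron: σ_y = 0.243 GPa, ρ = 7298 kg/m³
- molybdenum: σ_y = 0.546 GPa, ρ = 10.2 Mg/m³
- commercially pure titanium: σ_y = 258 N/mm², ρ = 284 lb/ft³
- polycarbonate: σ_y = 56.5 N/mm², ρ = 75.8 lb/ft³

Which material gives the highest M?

Putting every candidate on a common basis:
  bronze: σ_y = 345.0 MPa, ρ = 8750 kg/m³
  low-carbon steel: σ_y = 248.9 MPa, ρ = 7881 kg/m³
  gray cast iron: σ_y = 243.0 MPa, ρ = 7298 kg/m³
  molybdenum: σ_y = 546.0 MPa, ρ = 10200 kg/m³
  commercially pure titanium: σ_y = 258.0 MPa, ρ = 4549 kg/m³
  polycarbonate: σ_y = 56.50 MPa, ρ = 1214 kg/m³
  polycarbonate: M = 6.19×10⁻³
  commercially pure titanium: M = 3.53×10⁻³
  molybdenum: M = 2.29×10⁻³
  gray cast iron: M = 2.14×10⁻³
  bronze: M = 2.12×10⁻³
  low-carbon steel: M = 2.00×10⁻³
Polycarbonate has the largest M.

polycarbonate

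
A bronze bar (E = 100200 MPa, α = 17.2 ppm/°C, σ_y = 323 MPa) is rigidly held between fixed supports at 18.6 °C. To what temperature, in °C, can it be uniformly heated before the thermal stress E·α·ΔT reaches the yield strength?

206 °C

E = 100200 MPa = 100.2 GPa.
E·α·ΔT = 323.0 MPa ⇒ ΔT = 323.0 / (100.2×10³ × 17.2×10⁻⁶) = 187.4 K.
T = 18.6 + 187.4 = 206.0 °C.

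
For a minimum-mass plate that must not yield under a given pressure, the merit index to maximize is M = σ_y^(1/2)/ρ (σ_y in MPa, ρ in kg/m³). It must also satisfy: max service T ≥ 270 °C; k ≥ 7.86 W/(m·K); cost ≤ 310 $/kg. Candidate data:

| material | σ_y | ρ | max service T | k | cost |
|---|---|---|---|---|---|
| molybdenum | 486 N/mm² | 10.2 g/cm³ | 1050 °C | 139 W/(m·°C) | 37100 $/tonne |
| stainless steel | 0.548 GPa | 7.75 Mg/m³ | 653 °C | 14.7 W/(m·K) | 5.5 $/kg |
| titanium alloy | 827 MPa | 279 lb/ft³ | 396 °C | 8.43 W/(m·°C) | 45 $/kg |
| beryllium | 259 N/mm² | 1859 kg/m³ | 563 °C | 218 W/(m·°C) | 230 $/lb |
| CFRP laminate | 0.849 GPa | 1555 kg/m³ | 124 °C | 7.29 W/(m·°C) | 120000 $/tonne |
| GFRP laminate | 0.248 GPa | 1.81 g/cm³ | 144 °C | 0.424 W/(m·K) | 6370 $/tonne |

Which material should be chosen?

Screen on constraints: max service T ≥ 270 °C; k ≥ 7.86 W/(m·K); cost ≤ 310 $/kg. Survivors: molybdenum, stainless steel, titanium alloy.
After converting to SI:
  molybdenum: σ_y = 486.0 MPa, ρ = 10200 kg/m³
  stainless steel: σ_y = 548.0 MPa, ρ = 7750 kg/m³
  titanium alloy: σ_y = 827.0 MPa, ρ = 4469 kg/m³
  titanium alloy: M = 6.43×10⁻³
  stainless steel: M = 3.02×10⁻³
  molybdenum: M = 2.16×10⁻³
Titanium alloy has the largest M.

titanium alloy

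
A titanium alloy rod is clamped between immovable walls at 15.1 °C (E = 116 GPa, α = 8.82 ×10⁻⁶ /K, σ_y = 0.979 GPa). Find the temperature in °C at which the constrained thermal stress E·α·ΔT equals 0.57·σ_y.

561 °C

σ_y = 0.979 GPa = 979.0 MPa.
E·α·ΔT = 558.0 MPa ⇒ ΔT = 558.0 / (116.0×10³ × 8.82×10⁻⁶) = 545.4 K.
T = 15.1 + 545.4 = 560.5 °C.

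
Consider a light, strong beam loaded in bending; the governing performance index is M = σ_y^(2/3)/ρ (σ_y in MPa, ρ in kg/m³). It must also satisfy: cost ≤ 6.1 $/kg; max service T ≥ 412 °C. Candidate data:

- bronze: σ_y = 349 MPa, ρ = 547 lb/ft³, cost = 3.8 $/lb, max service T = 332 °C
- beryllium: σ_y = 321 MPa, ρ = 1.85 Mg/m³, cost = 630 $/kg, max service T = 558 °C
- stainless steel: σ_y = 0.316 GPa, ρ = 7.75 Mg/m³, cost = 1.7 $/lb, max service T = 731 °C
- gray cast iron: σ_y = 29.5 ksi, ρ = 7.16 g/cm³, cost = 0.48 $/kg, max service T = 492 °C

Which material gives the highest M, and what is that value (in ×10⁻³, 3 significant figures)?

Screen on constraints: cost ≤ 6.1 $/kg; max service T ≥ 412 °C. Survivors: stainless steel, gray cast iron.
Putting every candidate on a common basis:
  stainless steel: σ_y = 316.0 MPa, ρ = 7750 kg/m³
  gray cast iron: σ_y = 203.4 MPa, ρ = 7160 kg/m³
  stainless steel: M = 5.99×10⁻³
  gray cast iron: M = 4.83×10⁻³
The maximum is for stainless steel.

stainless steel, M = 5.99×10⁻³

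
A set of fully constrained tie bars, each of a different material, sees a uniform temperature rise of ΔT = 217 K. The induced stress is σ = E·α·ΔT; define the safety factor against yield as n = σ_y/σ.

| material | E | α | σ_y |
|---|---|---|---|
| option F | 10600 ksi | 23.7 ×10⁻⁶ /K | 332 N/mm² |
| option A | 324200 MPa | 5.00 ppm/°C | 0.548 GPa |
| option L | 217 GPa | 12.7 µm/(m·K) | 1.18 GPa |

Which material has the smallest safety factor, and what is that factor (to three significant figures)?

option F, n = 0.883

Converting E to GPa, α to ×10⁻⁶/K, σ_y to MPa, then σ and n for each:
  option F: E = 73.08, α = 23.7, σ_y = 332.0 → σ = 376 MPa, n = 0.883
  option A: E = 324.2, α = 5.00, σ_y = 548.0 → σ = 352 MPa, n = 1.56
  option L: E = 217.0, α = 12.7, σ_y = 1180 → σ = 598 MPa, n = 1.97
Smallest n: option F with n = 0.883.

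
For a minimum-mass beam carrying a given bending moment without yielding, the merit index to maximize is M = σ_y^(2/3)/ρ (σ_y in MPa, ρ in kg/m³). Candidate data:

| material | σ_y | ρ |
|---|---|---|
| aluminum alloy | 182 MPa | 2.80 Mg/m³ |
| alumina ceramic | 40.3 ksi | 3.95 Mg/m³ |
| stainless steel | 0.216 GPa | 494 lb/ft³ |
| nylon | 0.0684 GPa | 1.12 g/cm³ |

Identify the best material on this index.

Convert each candidate to consistent units, then evaluate M:
  aluminum alloy: σ_y = 182.0 MPa, ρ = 2800 kg/m³
  alumina ceramic: σ_y = 277.9 MPa, ρ = 3950 kg/m³
  stainless steel: σ_y = 216.0 MPa, ρ = 7913 kg/m³
  nylon: σ_y = 68.40 MPa, ρ = 1120 kg/m³
  nylon: M = 14.9×10⁻³
  aluminum alloy: M = 11.5×10⁻³
  alumina ceramic: M = 10.8×10⁻³
  stainless steel: M = 4.55×10⁻³
Nylon ranks first.

nylon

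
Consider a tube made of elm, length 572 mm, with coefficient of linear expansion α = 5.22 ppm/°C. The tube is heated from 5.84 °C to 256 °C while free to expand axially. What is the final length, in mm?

ΔT = 256 − 5.84 = 250.2 K.
ΔL = α·L₀·ΔT = 5.22×10⁻⁶ × 572 mm × 250.2 K = 0.747 mm.
L = L₀ + ΔL = 572 + 0.747 = 572.75 mm.

572.75 mm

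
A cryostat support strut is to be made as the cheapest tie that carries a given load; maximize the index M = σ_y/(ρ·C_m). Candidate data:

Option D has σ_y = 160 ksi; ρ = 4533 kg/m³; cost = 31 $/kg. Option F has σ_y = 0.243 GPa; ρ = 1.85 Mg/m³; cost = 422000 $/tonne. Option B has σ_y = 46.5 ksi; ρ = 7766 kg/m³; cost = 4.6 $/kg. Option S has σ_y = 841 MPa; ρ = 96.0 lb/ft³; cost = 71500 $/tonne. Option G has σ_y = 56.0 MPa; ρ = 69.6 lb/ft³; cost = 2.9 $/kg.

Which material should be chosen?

option G

Putting every candidate on a common basis:
  option D: σ_y = 1103 MPa, ρ = 4533 kg/m³, cost = 31.00 $/kg
  option F: σ_y = 243.0 MPa, ρ = 1850 kg/m³, cost = 422.0 $/kg
  option B: σ_y = 320.6 MPa, ρ = 7766 kg/m³, cost = 4.600 $/kg
  option S: σ_y = 841.0 MPa, ρ = 1538 kg/m³, cost = 71.50 $/kg
  option G: σ_y = 56.00 MPa, ρ = 1115 kg/m³, cost = 2.900 $/kg
  option G: M = 17.3 kN·m per $
  option B: M = 8.97 kN·m per $
  option D: M = 7.85 kN·m per $
  option S: M = 7.65 kN·m per $
  option F: M = 0.311 kN·m per $
Option G ranks first.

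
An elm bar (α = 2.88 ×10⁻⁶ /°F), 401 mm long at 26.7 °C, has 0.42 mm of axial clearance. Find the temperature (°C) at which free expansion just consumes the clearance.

229 °C

α = 2.88×10⁻⁶/°F × 9/5 = 5.18×10⁻⁶/K.
α·L₀·ΔT = 0.42 mm ⇒ ΔT = 0.42 / (5.18×10⁻⁶ × 401.0) = 202.0 K.
T = 26.7 + 202.0 = 228.7 °C.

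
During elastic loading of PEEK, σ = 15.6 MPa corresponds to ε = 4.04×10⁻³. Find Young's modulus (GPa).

E = σ/ε = 15.6 MPa / 4.04×10⁻³ = 3861 MPa = 3.86 GPa.

3.86 GPa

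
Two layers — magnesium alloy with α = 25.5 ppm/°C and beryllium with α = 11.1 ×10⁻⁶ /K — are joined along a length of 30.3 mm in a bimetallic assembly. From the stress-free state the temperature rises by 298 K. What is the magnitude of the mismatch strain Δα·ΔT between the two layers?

4.29×10⁻³

Δα = |25.5 − 11.1|×10⁻⁶/K = 14.4×10⁻⁶/K.
Mismatch strain = Δα·ΔT = 14.4×10⁻⁶ × 298.0 = 4.29×10⁻³.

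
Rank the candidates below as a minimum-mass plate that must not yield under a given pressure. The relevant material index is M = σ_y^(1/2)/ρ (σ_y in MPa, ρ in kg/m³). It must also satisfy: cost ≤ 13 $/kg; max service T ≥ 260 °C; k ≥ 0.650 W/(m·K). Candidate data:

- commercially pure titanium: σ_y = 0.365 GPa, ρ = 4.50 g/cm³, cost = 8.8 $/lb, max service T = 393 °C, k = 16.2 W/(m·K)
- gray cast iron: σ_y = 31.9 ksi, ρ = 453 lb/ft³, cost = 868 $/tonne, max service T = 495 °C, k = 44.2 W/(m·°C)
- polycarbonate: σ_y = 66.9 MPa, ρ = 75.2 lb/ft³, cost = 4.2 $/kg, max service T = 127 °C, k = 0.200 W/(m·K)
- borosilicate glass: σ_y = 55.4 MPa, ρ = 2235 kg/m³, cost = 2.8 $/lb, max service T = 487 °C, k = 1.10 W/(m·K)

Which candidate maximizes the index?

Screen on constraints: cost ≤ 13 $/kg; max service T ≥ 260 °C; k ≥ 0.650 W/(m·K). Survivors: gray cast iron, borosilicate glass.
In SI units:
  gray cast iron: σ_y = 219.9 MPa, ρ = 7256 kg/m³
  borosilicate glass: σ_y = 55.40 MPa, ρ = 2235 kg/m³
  borosilicate glass: M = 3.33×10⁻³
  gray cast iron: M = 2.04×10⁻³
The maximum is for borosilicate glass.

borosilicate glass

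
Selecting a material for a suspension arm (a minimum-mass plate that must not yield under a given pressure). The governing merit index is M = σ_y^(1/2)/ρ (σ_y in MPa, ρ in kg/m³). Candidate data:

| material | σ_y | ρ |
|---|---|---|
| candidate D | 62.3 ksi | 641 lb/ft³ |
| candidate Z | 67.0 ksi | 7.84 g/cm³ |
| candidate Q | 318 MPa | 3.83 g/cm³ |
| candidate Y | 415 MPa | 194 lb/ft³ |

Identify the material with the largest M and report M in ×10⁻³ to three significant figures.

Normalizing units and computing the index:
  candidate D: σ_y = 429.5 MPa, ρ = 10270 kg/m³
  candidate Z: σ_y = 461.9 MPa, ρ = 7840 kg/m³
  candidate Q: σ_y = 318.0 MPa, ρ = 3830 kg/m³
  candidate Y: σ_y = 415.0 MPa, ρ = 3108 kg/m³
  candidate Y: M = 6.56×10⁻³
  candidate Q: M = 4.66×10⁻³
  candidate Z: M = 2.74×10⁻³
  candidate D: M = 2.02×10⁻³
The maximum is for candidate Y.

candidate Y, M = 6.56×10⁻³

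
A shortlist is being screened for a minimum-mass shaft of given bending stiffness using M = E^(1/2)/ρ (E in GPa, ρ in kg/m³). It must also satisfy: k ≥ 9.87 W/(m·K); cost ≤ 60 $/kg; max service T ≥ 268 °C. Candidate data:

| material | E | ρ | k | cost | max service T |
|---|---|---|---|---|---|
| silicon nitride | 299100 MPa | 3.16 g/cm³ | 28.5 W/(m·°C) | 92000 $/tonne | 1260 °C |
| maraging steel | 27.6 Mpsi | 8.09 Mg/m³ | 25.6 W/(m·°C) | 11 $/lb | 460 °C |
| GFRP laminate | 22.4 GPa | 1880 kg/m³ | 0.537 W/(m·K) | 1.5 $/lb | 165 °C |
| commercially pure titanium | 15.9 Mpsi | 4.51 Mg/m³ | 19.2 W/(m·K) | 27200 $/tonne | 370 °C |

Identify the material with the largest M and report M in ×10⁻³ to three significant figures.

Screen on constraints: k ≥ 9.87 W/(m·K); cost ≤ 60 $/kg; max service T ≥ 268 °C. Survivors: maraging steel, commercially pure titanium.
Convert each candidate to consistent units, then evaluate M:
  maraging steel: E = 190.3 GPa, ρ = 8090 kg/m³
  commercially pure titanium: E = 109.6 GPa, ρ = 4510 kg/m³
  commercially pure titanium: M = 2.32×10⁻³
  maraging steel: M = 1.71×10⁻³
Commercially pure titanium ranks first.

commercially pure titanium, M = 2.32×10⁻³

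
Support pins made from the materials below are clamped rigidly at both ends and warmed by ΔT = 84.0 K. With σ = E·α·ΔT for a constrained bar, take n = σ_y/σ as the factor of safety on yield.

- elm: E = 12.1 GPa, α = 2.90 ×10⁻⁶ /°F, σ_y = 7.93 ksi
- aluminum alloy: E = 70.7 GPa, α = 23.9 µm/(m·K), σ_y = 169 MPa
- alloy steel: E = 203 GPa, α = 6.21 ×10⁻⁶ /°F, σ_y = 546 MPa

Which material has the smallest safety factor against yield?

aluminum alloy

In consistent units (E in GPa, α in ×10⁻⁶/K, σ_y in MPa):
  elm: E = 12.10, α = 5.22, σ_y = 54.68 → σ = 5.31 MPa, n = 10.3
  aluminum alloy: E = 70.70, α = 23.9, σ_y = 169.0 → σ = 142 MPa, n = 1.19
  alloy steel: E = 203.0, α = 11.2, σ_y = 546.0 → σ = 191 MPa, n = 2.86
The minimum is aluminum alloy at n = 1.19.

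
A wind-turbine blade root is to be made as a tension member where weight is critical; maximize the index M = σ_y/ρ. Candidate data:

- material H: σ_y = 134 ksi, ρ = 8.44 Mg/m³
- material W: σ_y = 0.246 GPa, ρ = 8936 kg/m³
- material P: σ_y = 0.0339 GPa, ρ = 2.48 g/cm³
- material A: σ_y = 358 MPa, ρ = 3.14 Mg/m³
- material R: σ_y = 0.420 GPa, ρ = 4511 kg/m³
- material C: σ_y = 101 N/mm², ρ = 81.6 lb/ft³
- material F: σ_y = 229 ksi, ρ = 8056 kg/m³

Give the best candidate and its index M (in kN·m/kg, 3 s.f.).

material F, M = 196 kN·m/kg

After converting to SI:
  material H: σ_y = 923.9 MPa, ρ = 8440 kg/m³
  material W: σ_y = 246.0 MPa, ρ = 8936 kg/m³
  material P: σ_y = 33.90 MPa, ρ = 2480 kg/m³
  material A: σ_y = 358.0 MPa, ρ = 3140 kg/m³
  material R: σ_y = 420.0 MPa, ρ = 4511 kg/m³
  material C: σ_y = 101.0 MPa, ρ = 1307 kg/m³
  material F: σ_y = 1579 MPa, ρ = 8056 kg/m³
  material F: M = 196 kN·m/kg
  material A: M = 114 kN·m/kg
  material H: M = 109 kN·m/kg
  material R: M = 93.1 kN·m/kg
  material C: M = 77.3 kN·m/kg
  material W: M = 27.5 kN·m/kg
  material P: M = 13.7 kN·m/kg
Material F ranks first.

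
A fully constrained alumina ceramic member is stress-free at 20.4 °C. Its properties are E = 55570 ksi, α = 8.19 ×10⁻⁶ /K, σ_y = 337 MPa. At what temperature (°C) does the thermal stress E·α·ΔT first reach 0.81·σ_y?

107 °C

E = 55570 ksi = 383.1 GPa.
E·α·ΔT = 273.0 MPa ⇒ ΔT = 273.0 / (383.1×10³ × 8.19×10⁻⁶) = 86.99 K.
T = 20.4 + 86.99 = 107.4 °C.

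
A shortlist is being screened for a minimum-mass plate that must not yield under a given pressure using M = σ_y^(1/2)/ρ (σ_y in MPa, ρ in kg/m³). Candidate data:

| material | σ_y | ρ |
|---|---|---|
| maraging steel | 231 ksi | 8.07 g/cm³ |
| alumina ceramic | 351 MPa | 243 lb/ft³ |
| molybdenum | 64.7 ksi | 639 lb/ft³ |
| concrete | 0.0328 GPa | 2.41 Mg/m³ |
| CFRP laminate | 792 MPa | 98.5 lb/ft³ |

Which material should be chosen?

CFRP laminate

In SI units:
  maraging steel: σ_y = 1593 MPa, ρ = 8070 kg/m³
  alumina ceramic: σ_y = 351.0 MPa, ρ = 3892 kg/m³
  molybdenum: σ_y = 446.1 MPa, ρ = 10240 kg/m³
  concrete: σ_y = 32.80 MPa, ρ = 2410 kg/m³
  CFRP laminate: σ_y = 792.0 MPa, ρ = 1578 kg/m³
  CFRP laminate: M = 17.8×10⁻³
  maraging steel: M = 4.95×10⁻³
  alumina ceramic: M = 4.81×10⁻³
  concrete: M = 2.38×10⁻³
  molybdenum: M = 2.06×10⁻³
Highest index: CFRP laminate.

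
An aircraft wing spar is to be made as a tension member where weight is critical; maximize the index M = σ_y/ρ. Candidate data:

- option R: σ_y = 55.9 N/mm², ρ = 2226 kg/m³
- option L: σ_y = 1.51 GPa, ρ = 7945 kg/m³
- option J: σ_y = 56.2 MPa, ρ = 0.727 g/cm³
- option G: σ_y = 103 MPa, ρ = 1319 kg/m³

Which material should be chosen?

option L

Normalizing units and computing the index:
  option R: σ_y = 55.90 MPa, ρ = 2226 kg/m³
  option L: σ_y = 1510 MPa, ρ = 7945 kg/m³
  option J: σ_y = 56.20 MPa, ρ = 727.0 kg/m³
  option G: σ_y = 103.0 MPa, ρ = 1319 kg/m³
  option L: M = 190 kN·m/kg
  option G: M = 78.1 kN·m/kg
  option J: M = 77.3 kN·m/kg
  option R: M = 25.1 kN·m/kg
Highest index: option L.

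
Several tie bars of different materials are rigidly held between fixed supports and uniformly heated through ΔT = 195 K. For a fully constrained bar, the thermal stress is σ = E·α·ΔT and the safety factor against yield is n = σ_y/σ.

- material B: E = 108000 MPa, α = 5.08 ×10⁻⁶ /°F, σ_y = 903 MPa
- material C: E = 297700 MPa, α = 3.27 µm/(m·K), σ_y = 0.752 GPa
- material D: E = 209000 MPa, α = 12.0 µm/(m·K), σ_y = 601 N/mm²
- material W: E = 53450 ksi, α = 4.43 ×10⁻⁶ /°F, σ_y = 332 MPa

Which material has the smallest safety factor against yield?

Converting E to GPa, α to ×10⁻⁶/K, σ_y to MPa, then σ and n for each:
  material B: E = 108.0, α = 9.14, σ_y = 903.0 → σ = 193 MPa, n = 4.69
  material C: E = 297.7, α = 3.27, σ_y = 752.0 → σ = 190 MPa, n = 3.96
  material D: E = 209.0, α = 12.0, σ_y = 601.0 → σ = 489 MPa, n = 1.23
  material W: E = 368.5, α = 7.97, σ_y = 332.0 → σ = 573 MPa, n = 0.579
Smallest n: material W with n = 0.579.

material W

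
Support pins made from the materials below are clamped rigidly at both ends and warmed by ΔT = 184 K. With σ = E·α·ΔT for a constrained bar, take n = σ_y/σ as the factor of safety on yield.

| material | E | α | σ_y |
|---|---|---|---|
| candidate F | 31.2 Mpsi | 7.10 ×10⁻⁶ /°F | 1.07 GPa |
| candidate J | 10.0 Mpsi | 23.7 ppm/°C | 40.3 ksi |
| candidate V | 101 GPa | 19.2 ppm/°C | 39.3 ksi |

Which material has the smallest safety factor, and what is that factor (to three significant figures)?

With everything in SI (GPa, ×10⁻⁶/K, MPa):
  candidate F: E = 215.1, α = 12.8, σ_y = 1070 → σ = 506 MPa, n = 2.12
  candidate J: E = 68.95, α = 23.7, σ_y = 277.9 → σ = 301 MPa, n = 0.924
  candidate V: E = 101.0, α = 19.2, σ_y = 271.0 → σ = 357 MPa, n = 0.759
Candidate V has the lowest safety factor, n = 0.759.

candidate V, n = 0.759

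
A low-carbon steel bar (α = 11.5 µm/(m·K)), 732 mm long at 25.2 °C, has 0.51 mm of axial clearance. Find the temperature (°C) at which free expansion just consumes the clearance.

85.8 °C

α·L₀·ΔT = 0.51 mm ⇒ ΔT = 0.51 / (11.5×10⁻⁶ × 732.0) = 60.58 K.
T = 25.2 + 60.58 = 85.78 °C.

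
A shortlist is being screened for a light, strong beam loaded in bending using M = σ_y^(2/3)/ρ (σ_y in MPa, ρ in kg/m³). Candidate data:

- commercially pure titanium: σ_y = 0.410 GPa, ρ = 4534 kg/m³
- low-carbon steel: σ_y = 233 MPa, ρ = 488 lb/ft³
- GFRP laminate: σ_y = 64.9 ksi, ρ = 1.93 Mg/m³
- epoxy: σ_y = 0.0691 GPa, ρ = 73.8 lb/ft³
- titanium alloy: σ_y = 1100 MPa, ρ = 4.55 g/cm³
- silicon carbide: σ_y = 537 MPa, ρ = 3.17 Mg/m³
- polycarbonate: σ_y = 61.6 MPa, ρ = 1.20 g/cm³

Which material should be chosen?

GFRP laminate

After converting to SI:
  commercially pure titanium: σ_y = 410.0 MPa, ρ = 4534 kg/m³
  low-carbon steel: σ_y = 233.0 MPa, ρ = 7817 kg/m³
  GFRP laminate: σ_y = 447.5 MPa, ρ = 1930 kg/m³
  epoxy: σ_y = 69.10 MPa, ρ = 1182 kg/m³
  titanium alloy: σ_y = 1100 MPa, ρ = 4550 kg/m³
  silicon carbide: σ_y = 537.0 MPa, ρ = 3170 kg/m³
  polycarbonate: σ_y = 61.60 MPa, ρ = 1200 kg/m³
  GFRP laminate: M = 30.3×10⁻³
  titanium alloy: M = 23.4×10⁻³
  silicon carbide: M = 20.8×10⁻³
  epoxy: M = 14.2×10⁻³
  polycarbonate: M = 13.0×10⁻³
  commercially pure titanium: M = 12.2×10⁻³
  low-carbon steel: M = 4.84×10⁻³
GFRP laminate ranks first.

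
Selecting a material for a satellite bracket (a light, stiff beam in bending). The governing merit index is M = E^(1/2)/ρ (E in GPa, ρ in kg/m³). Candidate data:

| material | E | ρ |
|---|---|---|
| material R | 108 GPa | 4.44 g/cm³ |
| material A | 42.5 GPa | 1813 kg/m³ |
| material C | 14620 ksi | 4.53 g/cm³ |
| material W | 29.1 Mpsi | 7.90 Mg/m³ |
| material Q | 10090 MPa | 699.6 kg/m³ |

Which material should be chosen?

material Q

In SI units:
  material R: E = 108.0 GPa, ρ = 4440 kg/m³
  material A: E = 42.50 GPa, ρ = 1813 kg/m³
  material C: E = 100.8 GPa, ρ = 4530 kg/m³
  material W: E = 200.6 GPa, ρ = 7900 kg/m³
  material Q: E = 10.09 GPa, ρ = 699.6 kg/m³
  material Q: M = 4.54×10⁻³
  material A: M = 3.60×10⁻³
  material R: M = 2.34×10⁻³
  material C: M = 2.22×10⁻³
  material W: M = 1.79×10⁻³
Material Q ranks first.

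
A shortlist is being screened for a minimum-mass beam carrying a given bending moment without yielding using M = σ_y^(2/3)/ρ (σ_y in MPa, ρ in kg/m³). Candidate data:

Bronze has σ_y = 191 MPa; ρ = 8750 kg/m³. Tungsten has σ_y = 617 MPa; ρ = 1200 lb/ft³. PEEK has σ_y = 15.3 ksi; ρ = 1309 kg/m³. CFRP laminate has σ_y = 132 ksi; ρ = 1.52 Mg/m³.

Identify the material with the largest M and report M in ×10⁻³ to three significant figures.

After converting to SI:
  bronze: σ_y = 191.0 MPa, ρ = 8750 kg/m³
  tungsten: σ_y = 617.0 MPa, ρ = 19220 kg/m³
  PEEK: σ_y = 105.5 MPa, ρ = 1309 kg/m³
  CFRP laminate: σ_y = 910.1 MPa, ρ = 1520 kg/m³
  CFRP laminate: M = 61.8×10⁻³
  PEEK: M = 17.1×10⁻³
  bronze: M = 3.79×10⁻³
  tungsten: M = 3.77×10⁻³
CFRP laminate ranks first.

CFRP laminate, M = 61.8×10⁻³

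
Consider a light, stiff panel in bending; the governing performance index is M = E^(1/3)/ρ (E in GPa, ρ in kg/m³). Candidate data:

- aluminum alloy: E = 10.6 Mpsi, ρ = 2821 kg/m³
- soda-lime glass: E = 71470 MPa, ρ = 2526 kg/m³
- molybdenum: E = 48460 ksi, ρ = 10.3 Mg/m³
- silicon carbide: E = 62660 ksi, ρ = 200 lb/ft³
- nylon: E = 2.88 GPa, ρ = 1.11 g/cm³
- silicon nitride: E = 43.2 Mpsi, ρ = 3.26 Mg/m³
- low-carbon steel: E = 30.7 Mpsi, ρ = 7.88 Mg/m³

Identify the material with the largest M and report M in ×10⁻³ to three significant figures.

silicon carbide, M = 2.36×10⁻³

After converting to SI:
  aluminum alloy: E = 73.08 GPa, ρ = 2821 kg/m³
  soda-lime glass: E = 71.47 GPa, ρ = 2526 kg/m³
  molybdenum: E = 334.1 GPa, ρ = 10300 kg/m³
  silicon carbide: E = 432.0 GPa, ρ = 3204 kg/m³
  nylon: E = 2.880 GPa, ρ = 1110 kg/m³
  silicon nitride: E = 297.9 GPa, ρ = 3260 kg/m³
  low-carbon steel: E = 211.7 GPa, ρ = 7880 kg/m³
  silicon carbide: M = 2.36×10⁻³
  silicon nitride: M = 2.05×10⁻³
  soda-lime glass: M = 1.64×10⁻³
  aluminum alloy: M = 1.48×10⁻³
  nylon: M = 1.28×10⁻³
  low-carbon steel: M = 0.756×10⁻³
  molybdenum: M = 0.674×10⁻³
The maximum is for silicon carbide.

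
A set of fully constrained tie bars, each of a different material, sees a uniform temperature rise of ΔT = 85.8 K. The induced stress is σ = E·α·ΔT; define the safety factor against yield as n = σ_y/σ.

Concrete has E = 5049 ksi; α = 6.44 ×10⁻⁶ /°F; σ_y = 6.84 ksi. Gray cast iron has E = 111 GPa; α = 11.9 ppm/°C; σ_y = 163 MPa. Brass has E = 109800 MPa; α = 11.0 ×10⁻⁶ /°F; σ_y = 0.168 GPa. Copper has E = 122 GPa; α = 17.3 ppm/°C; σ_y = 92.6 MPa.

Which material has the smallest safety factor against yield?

Converting E to GPa, α to ×10⁻⁶/K, σ_y to MPa, then σ and n for each:
  concrete: E = 34.81, α = 11.6, σ_y = 47.16 → σ = 34.6 MPa, n = 1.36
  gray cast iron: E = 111.0, α = 11.9, σ_y = 163.0 → σ = 113 MPa, n = 1.44
  brass: E = 109.8, α = 19.8, σ_y = 168.0 → σ = 187 MPa, n = 0.901
  copper: E = 122.0, α = 17.3, σ_y = 92.60 → σ = 181 MPa, n = 0.511
Copper has the lowest safety factor, n = 0.511.

copper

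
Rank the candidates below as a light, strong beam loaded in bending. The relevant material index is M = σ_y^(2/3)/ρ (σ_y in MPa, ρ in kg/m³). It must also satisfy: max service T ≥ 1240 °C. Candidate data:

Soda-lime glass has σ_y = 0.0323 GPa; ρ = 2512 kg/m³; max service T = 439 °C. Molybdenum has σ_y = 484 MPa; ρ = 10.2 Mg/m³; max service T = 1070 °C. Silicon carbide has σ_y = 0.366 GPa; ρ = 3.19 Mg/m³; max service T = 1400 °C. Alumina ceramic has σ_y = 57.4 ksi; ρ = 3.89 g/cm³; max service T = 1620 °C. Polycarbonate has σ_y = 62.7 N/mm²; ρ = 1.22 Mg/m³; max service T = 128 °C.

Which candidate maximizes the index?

Screen on constraints: max service T ≥ 1240 °C. Survivors: silicon carbide, alumina ceramic.
Convert each candidate to consistent units, then evaluate M:
  silicon carbide: σ_y = 366.0 MPa, ρ = 3190 kg/m³
  alumina ceramic: σ_y = 395.8 MPa, ρ = 3890 kg/m³
  silicon carbide: M = 16.0×10⁻³
  alumina ceramic: M = 13.9×10⁻³
Silicon carbide ranks first.

silicon carbide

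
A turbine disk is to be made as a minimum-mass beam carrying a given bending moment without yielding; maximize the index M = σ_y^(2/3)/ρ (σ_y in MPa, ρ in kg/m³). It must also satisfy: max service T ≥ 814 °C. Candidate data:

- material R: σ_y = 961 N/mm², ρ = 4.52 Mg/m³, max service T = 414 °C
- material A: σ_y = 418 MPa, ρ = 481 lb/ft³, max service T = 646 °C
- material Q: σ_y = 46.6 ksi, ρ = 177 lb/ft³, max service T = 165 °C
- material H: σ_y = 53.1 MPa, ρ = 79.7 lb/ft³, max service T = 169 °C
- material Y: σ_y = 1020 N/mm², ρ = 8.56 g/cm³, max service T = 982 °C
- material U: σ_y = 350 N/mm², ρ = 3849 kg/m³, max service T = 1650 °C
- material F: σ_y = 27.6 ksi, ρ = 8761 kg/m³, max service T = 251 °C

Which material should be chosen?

Screen on constraints: max service T ≥ 814 °C. Survivors: material Y, material U.
Putting every candidate on a common basis:
  material Y: σ_y = 1020 MPa, ρ = 8560 kg/m³
  material U: σ_y = 350.0 MPa, ρ = 3849 kg/m³
  material U: M = 12.9×10⁻³
  material Y: M = 11.8×10⁻³
Highest index: material U.

material U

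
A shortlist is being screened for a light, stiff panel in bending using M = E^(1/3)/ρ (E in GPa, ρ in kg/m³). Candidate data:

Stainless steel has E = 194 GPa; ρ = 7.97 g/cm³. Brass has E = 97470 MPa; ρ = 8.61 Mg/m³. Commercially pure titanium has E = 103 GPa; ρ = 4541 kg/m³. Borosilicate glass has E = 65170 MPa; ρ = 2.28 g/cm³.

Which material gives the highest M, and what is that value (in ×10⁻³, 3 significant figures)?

In SI units:
  stainless steel: E = 194.0 GPa, ρ = 7970 kg/m³
  brass: E = 97.47 GPa, ρ = 8610 kg/m³
  commercially pure titanium: E = 103.0 GPa, ρ = 4541 kg/m³
  borosilicate glass: E = 65.17 GPa, ρ = 2280 kg/m³
  borosilicate glass: M = 1.77×10⁻³
  commercially pure titanium: M = 1.03×10⁻³
  stainless steel: M = 0.726×10⁻³
  brass: M = 0.535×10⁻³
Borosilicate glass ranks first.

borosilicate glass, M = 1.77×10⁻³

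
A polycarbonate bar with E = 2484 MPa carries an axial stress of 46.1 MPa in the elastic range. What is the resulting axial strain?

0.0186

E = 2484 MPa = 2.484 GPa = 2484 MPa.
ε = σ/E = 46.1 / 2484 = 0.0186.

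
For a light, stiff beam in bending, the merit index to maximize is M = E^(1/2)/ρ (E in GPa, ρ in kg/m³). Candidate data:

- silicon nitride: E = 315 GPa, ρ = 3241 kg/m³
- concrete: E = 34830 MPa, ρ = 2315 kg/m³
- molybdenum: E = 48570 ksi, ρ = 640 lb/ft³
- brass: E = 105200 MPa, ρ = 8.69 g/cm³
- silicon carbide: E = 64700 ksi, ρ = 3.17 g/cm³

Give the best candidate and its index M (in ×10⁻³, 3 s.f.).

Putting every candidate on a common basis:
  silicon nitride: E = 315.0 GPa, ρ = 3241 kg/m³
  concrete: E = 34.83 GPa, ρ = 2315 kg/m³
  molybdenum: E = 334.9 GPa, ρ = 10250 kg/m³
  brass: E = 105.2 GPa, ρ = 8690 kg/m³
  silicon carbide: E = 446.1 GPa, ρ = 3170 kg/m³
  silicon carbide: M = 6.66×10⁻³
  silicon nitride: M = 5.48×10⁻³
  concrete: M = 2.55×10⁻³
  molybdenum: M = 1.79×10⁻³
  brass: M = 1.18×10⁻³
Highest index: silicon carbide.

silicon carbide, M = 6.66×10⁻³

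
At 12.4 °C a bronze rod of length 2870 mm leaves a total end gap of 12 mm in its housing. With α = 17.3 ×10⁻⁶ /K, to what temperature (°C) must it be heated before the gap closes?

254 °C

α·L₀·ΔT = 12.0 mm ⇒ ΔT = 12.0 / (17.3×10⁻⁶ × 2870.0) = 241.7 K.
T = 12.4 + 241.7 = 254.1 °C.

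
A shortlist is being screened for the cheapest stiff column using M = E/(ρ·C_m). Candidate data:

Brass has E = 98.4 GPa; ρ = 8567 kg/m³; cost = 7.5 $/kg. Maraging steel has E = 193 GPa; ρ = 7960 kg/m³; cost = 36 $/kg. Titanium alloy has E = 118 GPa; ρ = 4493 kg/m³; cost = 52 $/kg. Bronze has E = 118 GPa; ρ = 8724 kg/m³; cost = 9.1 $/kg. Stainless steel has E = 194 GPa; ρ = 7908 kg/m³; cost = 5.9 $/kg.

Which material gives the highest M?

stainless steel

Computing M directly (units already consistent):
  stainless steel: M = 4.16 MN·m per $
  brass: M = 1.53 MN·m per $
  bronze: M = 1.49 MN·m per $
  maraging steel: M = 0.674 MN·m per $
  titanium alloy: M = 0.505 MN·m per $
The maximum is for stainless steel.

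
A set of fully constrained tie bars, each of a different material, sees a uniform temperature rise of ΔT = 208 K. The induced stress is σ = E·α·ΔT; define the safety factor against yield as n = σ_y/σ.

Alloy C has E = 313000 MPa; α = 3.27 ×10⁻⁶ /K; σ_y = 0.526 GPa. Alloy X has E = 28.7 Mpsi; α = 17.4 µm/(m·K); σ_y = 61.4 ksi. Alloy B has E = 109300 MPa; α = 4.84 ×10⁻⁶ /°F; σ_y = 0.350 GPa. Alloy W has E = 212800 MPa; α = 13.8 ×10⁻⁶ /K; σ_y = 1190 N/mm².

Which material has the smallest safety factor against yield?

alloy X

With everything in SI (GPa, ×10⁻⁶/K, MPa):
  alloy C: E = 313.0, α = 3.27, σ_y = 526.0 → σ = 213 MPa, n = 2.47
  alloy X: E = 197.9, α = 17.4, σ_y = 423.3 → σ = 716 MPa, n = 0.591
  alloy B: E = 109.3, α = 8.71, σ_y = 350.0 → σ = 198 MPa, n = 1.77
  alloy W: E = 212.8, α = 13.8, σ_y = 1190 → σ = 611 MPa, n = 1.95
Alloy X has the lowest safety factor, n = 0.591.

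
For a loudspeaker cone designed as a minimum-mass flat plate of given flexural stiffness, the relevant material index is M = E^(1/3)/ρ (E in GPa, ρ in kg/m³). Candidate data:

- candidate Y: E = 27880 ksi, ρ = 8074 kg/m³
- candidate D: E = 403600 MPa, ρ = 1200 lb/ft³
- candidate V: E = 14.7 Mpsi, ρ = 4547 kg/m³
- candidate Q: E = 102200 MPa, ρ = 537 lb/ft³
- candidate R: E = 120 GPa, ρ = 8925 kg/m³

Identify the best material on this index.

candidate V

In SI units:
  candidate Y: E = 192.2 GPa, ρ = 8074 kg/m³
  candidate D: E = 403.6 GPa, ρ = 19220 kg/m³
  candidate V: E = 101.4 GPa, ρ = 4547 kg/m³
  candidate Q: E = 102.2 GPa, ρ = 8602 kg/m³
  candidate R: E = 120.0 GPa, ρ = 8925 kg/m³
  candidate V: M = 1.03×10⁻³
  candidate Y: M = 0.715×10⁻³
  candidate R: M = 0.553×10⁻³
  candidate Q: M = 0.544×10⁻³
  candidate D: M = 0.384×10⁻³
The maximum is for candidate V.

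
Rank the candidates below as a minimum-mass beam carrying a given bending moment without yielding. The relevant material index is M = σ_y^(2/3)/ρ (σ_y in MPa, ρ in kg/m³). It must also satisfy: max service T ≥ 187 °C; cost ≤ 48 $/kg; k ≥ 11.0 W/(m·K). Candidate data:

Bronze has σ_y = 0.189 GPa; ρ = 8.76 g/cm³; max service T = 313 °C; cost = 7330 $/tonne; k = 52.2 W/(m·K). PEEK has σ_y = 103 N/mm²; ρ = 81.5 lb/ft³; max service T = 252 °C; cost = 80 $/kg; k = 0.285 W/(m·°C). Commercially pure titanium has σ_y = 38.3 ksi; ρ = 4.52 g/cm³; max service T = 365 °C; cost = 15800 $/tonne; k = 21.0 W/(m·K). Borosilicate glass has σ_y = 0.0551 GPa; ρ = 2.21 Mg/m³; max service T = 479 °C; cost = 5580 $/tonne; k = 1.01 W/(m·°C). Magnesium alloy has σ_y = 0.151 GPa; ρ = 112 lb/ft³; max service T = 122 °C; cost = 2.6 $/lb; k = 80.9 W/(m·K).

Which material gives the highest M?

Screen on constraints: max service T ≥ 187 °C; cost ≤ 48 $/kg; k ≥ 11.0 W/(m·K). Survivors: bronze, commercially pure titanium.
After converting to SI:
  bronze: σ_y = 189.0 MPa, ρ = 8760 kg/m³
  commercially pure titanium: σ_y = 264.1 MPa, ρ = 4520 kg/m³
  commercially pure titanium: M = 9.11×10⁻³
  bronze: M = 3.76×10⁻³
Commercially pure titanium has the largest M.

commercially pure titanium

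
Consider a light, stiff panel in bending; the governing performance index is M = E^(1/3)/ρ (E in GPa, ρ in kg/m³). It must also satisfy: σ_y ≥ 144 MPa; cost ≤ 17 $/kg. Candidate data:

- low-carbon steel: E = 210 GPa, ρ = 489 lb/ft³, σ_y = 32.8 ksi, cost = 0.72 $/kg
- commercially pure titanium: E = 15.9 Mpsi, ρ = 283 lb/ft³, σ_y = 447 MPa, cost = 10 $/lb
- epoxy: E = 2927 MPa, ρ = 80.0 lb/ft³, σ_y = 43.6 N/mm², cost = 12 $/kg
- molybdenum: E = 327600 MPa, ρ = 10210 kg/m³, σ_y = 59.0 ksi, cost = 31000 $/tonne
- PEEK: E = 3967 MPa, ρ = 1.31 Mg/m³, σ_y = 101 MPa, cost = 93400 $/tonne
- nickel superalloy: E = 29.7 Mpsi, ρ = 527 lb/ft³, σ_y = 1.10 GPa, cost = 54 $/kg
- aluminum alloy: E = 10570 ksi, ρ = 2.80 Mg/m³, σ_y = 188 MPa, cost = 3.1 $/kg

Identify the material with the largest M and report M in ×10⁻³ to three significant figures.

Screen on constraints: σ_y ≥ 144 MPa; cost ≤ 17 $/kg. Survivors: low-carbon steel, aluminum alloy.
Convert each candidate to consistent units, then evaluate M:
  low-carbon steel: E = 210.0 GPa, ρ = 7833 kg/m³
  aluminum alloy: E = 72.88 GPa, ρ = 2800 kg/m³
  aluminum alloy: M = 1.49×10⁻³
  low-carbon steel: M = 0.759×10⁻³
Aluminum alloy has the largest M.

aluminum alloy, M = 1.49×10⁻³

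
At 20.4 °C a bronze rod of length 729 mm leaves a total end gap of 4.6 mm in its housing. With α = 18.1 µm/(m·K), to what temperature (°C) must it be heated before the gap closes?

369 °C

α·L₀·ΔT = 4.6 mm ⇒ ΔT = 4.6 / (18.1×10⁻⁶ × 729.0) = 348.6 K.
T = 20.4 + 348.6 = 369.0 °C.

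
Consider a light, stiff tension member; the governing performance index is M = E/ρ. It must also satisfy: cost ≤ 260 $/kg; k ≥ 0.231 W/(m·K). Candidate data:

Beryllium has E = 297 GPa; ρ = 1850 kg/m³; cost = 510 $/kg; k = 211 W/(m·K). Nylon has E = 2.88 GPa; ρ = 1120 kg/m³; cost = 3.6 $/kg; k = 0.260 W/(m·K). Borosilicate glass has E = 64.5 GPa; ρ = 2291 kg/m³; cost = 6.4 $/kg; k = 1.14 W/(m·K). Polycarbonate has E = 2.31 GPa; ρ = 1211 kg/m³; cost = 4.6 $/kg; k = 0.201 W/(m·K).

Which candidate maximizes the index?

borosilicate glass

Screen on constraints: cost ≤ 260 $/kg; k ≥ 0.231 W/(m·K). Survivors: nylon, borosilicate glass.
Per-candidate index values:
  borosilicate glass: M = 28.2 MN·m/kg
  nylon: M = 2.57 MN·m/kg
The maximum is for borosilicate glass.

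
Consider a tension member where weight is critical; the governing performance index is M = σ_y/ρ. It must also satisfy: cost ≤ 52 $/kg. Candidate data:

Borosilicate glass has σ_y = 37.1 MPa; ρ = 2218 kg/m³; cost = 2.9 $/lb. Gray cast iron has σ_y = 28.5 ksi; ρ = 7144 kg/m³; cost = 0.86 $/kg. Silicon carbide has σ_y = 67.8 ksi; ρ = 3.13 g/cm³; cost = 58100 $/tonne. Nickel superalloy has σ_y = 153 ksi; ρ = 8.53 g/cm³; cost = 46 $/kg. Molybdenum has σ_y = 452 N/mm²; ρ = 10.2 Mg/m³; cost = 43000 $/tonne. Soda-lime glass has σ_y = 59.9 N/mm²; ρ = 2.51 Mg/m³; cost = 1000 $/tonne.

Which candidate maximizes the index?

nickel superalloy

Screen on constraints: cost ≤ 52 $/kg. Survivors: borosilicate glass, gray cast iron, nickel superalloy, molybdenum, soda-lime glass.
Convert each candidate to consistent units, then evaluate M:
  borosilicate glass: σ_y = 37.10 MPa, ρ = 2218 kg/m³
  gray cast iron: σ_y = 196.5 MPa, ρ = 7144 kg/m³
  nickel superalloy: σ_y = 1055 MPa, ρ = 8530 kg/m³
  molybdenum: σ_y = 452.0 MPa, ρ = 10200 kg/m³
  soda-lime glass: σ_y = 59.90 MPa, ρ = 2510 kg/m³
  nickel superalloy: M = 124 kN·m/kg
  molybdenum: M = 44.3 kN·m/kg
  gray cast iron: M = 27.5 kN·m/kg
  soda-lime glass: M = 23.9 kN·m/kg
  borosilicate glass: M = 16.7 kN·m/kg
The maximum is for nickel superalloy.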